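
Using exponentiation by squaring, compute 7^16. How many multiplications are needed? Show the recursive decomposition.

Computing 7^16 by squaring (build up from 7^1; each line after the first costs one multiplication):

7^1 = 7
7^2 = (7^1)^2 = 7^2 = 49
7^4 = (7^2)^2 = 49^2 = 2401
7^8 = (7^4)^2 = 2401^2 = 5764801
7^16 = (7^8)^2 = 5764801^2 = 33232930569601

Result: 33232930569601
Multiplications needed: 4 (4 lines after 7^1)

7^16 = 33232930569601. Using exponentiation by squaring, this requires 4 multiplications. The key idea: if the exponent is even, square the half-power; if odd, multiply by the base once.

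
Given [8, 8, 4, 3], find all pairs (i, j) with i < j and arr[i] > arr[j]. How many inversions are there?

Finding inversions in [8, 8, 4, 3]:

(0, 2): arr[0]=8 > arr[2]=4
(0, 3): arr[0]=8 > arr[3]=3
(1, 2): arr[1]=8 > arr[2]=4
(1, 3): arr[1]=8 > arr[3]=3
(2, 3): arr[2]=4 > arr[3]=3

Total inversions: 5

The array has 5 inversion(s): (0,2), (0,3), (1,2), (1,3), (2,3). Each pair (i,j) satisfies i < j and arr[i] > arr[j].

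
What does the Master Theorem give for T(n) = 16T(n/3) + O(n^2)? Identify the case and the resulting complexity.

Master Theorem for T(n) = 16T(n/3) + O(n^2):

a = 16, b = 3, c = 2
log_b(a) = log_3(16) = 2.5237

Case 1: c = 2 < log_3(16) = 2.5237
T(n) = O(n^(log_3 16))

For T(n) = 16T(n/3) + O(n^2): log_3(16) = 2.5237. This is Case 1 of the Master Theorem (c < log_b(a), work dominated by leaves), giving O(n^(log_3 16)).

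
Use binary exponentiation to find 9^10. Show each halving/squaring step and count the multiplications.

Computing 9^10 by squaring (build up from 9^1; each line after the first costs one multiplication):

9^1 = 9
9^2 = (9^1)^2 = 9^2 = 81
9^4 = (9^2)^2 = 81^2 = 6561
9^5 = 9 * 9^4 = 9 * 6561 = 59049
9^10 = (9^5)^2 = 59049^2 = 3486784401

Result: 3486784401
Multiplications needed: 4 (4 lines after 9^1)

9^10 = 3486784401. Using exponentiation by squaring, this requires 4 multiplications. The key idea: if the exponent is even, square the half-power; if odd, multiply by the base once.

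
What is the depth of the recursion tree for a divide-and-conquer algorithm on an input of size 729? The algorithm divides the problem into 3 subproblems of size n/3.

For divide and conquer with division factor 3:

Problem sizes at each level:
Level 0: 729
Level 1: 243
Level 2: 81
Level 3: 27
Level 4: 9
Level 5: 3
Level 6: 1

The root is level 0 and the size-1 base case is level 6 (the tree spans levels 0 through 6, i.e. 7 levels counting the root), so the depth is the number of divisions: log_3(729) = 6

The recursion tree depth is log_3(729) = 6. At each level, the problem size is divided by 3, so it takes 6 divisions to reduce to a base case of size 1. The algorithm makes 3 recursive calls at each level.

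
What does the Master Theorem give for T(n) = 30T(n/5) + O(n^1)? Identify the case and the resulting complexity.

Master Theorem for T(n) = 30T(n/5) + O(n^1):

a = 30, b = 5, c = 1
log_b(a) = log_5(30) = 2.1133

Case 1: c = 1 < log_5(30) = 2.1133
T(n) = O(n^(log_5 30))

For T(n) = 30T(n/5) + O(n^1): log_5(30) = 2.1133. This is Case 1 of the Master Theorem (c < log_b(a), work dominated by leaves), giving O(n^(log_5 30)).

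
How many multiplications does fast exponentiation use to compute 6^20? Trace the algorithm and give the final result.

Computing 6^20 by squaring (build up from 6^1; each line after the first costs one multiplication):

6^1 = 6
6^2 = (6^1)^2 = 6^2 = 36
6^4 = (6^2)^2 = 36^2 = 1296
6^5 = 6 * 6^4 = 6 * 1296 = 7776
6^10 = (6^5)^2 = 7776^2 = 60466176
6^20 = (6^10)^2 = 60466176^2 = 3656158440062976

Result: 3656158440062976
Multiplications needed: 5 (5 lines after 6^1)

6^20 = 3656158440062976. Using exponentiation by squaring, this requires 5 multiplications. The key idea: if the exponent is even, square the half-power; if odd, multiply by the base once.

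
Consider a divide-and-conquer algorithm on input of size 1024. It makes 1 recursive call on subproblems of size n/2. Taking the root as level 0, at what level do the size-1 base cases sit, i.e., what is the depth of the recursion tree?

For divide and conquer with division factor 2:

Problem sizes at each level:
Level 0: 1024
Level 1: 512
Level 2: 256
Level 3: 128
Level 4: 64
Level 5: 32
Level 6: 16
Level 7: 8
Level 8: 4
Level 9: 2
Level 10: 1

The root is level 0 and the size-1 base case is level 10 (the tree spans levels 0 through 10, i.e. 11 levels counting the root), so the depth is the number of divisions: log_2(1024) = 10

The recursion tree depth is log_2(1024) = 10. At each level, the problem size is divided by 2, so it takes 10 divisions to reduce to a base case of size 1. The algorithm makes 1 recursive call at each level.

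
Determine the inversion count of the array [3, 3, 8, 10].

Finding inversions in [3, 3, 8, 10]:


Total inversions: 0

The array has 0 inversions. It is already sorted.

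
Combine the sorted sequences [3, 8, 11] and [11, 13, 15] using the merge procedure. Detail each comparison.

Merging process:

Compare 3 vs 11: take 3 from left. Merged: [3]
Compare 8 vs 11: take 8 from left. Merged: [3, 8]
Compare 11 vs 11: take 11 from left. Merged: [3, 8, 11]
Append remaining from right: [11, 13, 15]. Merged: [3, 8, 11, 11, 13, 15]

Final merged array: [3, 8, 11, 11, 13, 15]
Total comparisons: 3

The merged array is [3, 8, 11, 11, 13, 15], requiring 3 comparisons. The merge step runs in O(n) time where n is the total number of elements.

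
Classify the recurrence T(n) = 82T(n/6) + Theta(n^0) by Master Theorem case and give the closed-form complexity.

Master Theorem for T(n) = 82T(n/6) + O(n^0):

a = 82, b = 6, c = 0
log_b(a) = log_6(82) = 2.4594

Case 1: c = 0 < log_6(82) = 2.4594
T(n) = O(n^(log_6 82))

For T(n) = 82T(n/6) + O(n^0): log_6(82) = 2.4594. This is Case 1 of the Master Theorem (c < log_b(a), work dominated by leaves), giving O(n^(log_6 82)).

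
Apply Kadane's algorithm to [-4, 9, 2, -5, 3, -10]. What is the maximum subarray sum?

Using Kadane's algorithm on [-4, 9, 2, -5, 3, -10]:

Scanning through the array:
Position 1 (value 9): max_ending_here = 9, max_so_far = 9
Position 2 (value 2): max_ending_here = 11, max_so_far = 11
Position 3 (value -5): max_ending_here = 6, max_so_far = 11
Position 4 (value 3): max_ending_here = 9, max_so_far = 11
Position 5 (value -10): max_ending_here = -1, max_so_far = 11

Maximum subarray: [9, 2]
Maximum sum: 11

The maximum subarray is [9, 2] with sum 11. This subarray runs from index 1 to index 2.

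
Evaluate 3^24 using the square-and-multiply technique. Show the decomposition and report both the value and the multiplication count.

Computing 3^24 by squaring (build up from 3^1; each line after the first costs one multiplication):

3^1 = 3
3^2 = (3^1)^2 = 3^2 = 9
3^3 = 3 * 3^2 = 3 * 9 = 27
3^6 = (3^3)^2 = 27^2 = 729
3^12 = (3^6)^2 = 729^2 = 531441
3^24 = (3^12)^2 = 531441^2 = 282429536481

Result: 282429536481
Multiplications needed: 5 (5 lines after 3^1)

3^24 = 282429536481. Using exponentiation by squaring, this requires 5 multiplications. The key idea: if the exponent is even, square the half-power; if odd, multiply by the base once.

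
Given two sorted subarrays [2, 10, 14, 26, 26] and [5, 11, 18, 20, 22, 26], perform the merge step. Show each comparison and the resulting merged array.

Merging process:

Compare 2 vs 5: take 2 from left. Merged: [2]
Compare 10 vs 5: take 5 from right. Merged: [2, 5]
Compare 10 vs 11: take 10 from left. Merged: [2, 5, 10]
Compare 14 vs 11: take 11 from right. Merged: [2, 5, 10, 11]
Compare 14 vs 18: take 14 from left. Merged: [2, 5, 10, 11, 14]
Compare 26 vs 18: take 18 from right. Merged: [2, 5, 10, 11, 14, 18]
Compare 26 vs 20: take 20 from right. Merged: [2, 5, 10, 11, 14, 18, 20]
Compare 26 vs 22: take 22 from right. Merged: [2, 5, 10, 11, 14, 18, 20, 22]
Compare 26 vs 26: take 26 from left. Merged: [2, 5, 10, 11, 14, 18, 20, 22, 26]
Compare 26 vs 26: take 26 from left. Merged: [2, 5, 10, 11, 14, 18, 20, 22, 26, 26]
Append remaining from right: [26]. Merged: [2, 5, 10, 11, 14, 18, 20, 22, 26, 26, 26]

Final merged array: [2, 5, 10, 11, 14, 18, 20, 22, 26, 26, 26]
Total comparisons: 10

The merged array is [2, 5, 10, 11, 14, 18, 20, 22, 26, 26, 26], requiring 10 comparisons. The merge step runs in O(n) time where n is the total number of elements.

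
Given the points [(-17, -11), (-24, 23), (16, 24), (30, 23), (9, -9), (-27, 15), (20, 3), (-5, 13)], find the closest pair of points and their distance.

Computing all pairwise distances among 8 points:

d((-17, -11), (-24, 23)) = 34.7131
d((-17, -11), (16, 24)) = 48.1041
d((-17, -11), (30, 23)) = 58.0086
d((-17, -11), (9, -9)) = 26.0768
d((-17, -11), (-27, 15)) = 27.8568
d((-17, -11), (20, 3)) = 39.5601
d((-17, -11), (-5, 13)) = 26.8328
d((-24, 23), (16, 24)) = 40.0125
d((-24, 23), (30, 23)) = 54.0
d((-24, 23), (9, -9)) = 45.9674
d((-24, 23), (-27, 15)) = 8.544 <-- minimum
d((-24, 23), (20, 3)) = 48.3322
d((-24, 23), (-5, 13)) = 21.4709
d((16, 24), (30, 23)) = 14.0357
d((16, 24), (9, -9)) = 33.7343
d((16, 24), (-27, 15)) = 43.9318
d((16, 24), (20, 3)) = 21.3776
d((16, 24), (-5, 13)) = 23.7065
d((30, 23), (9, -9)) = 38.2753
d((30, 23), (-27, 15)) = 57.5587
d((30, 23), (20, 3)) = 22.3607
d((30, 23), (-5, 13)) = 36.4005
d((9, -9), (-27, 15)) = 43.2666
d((9, -9), (20, 3)) = 16.2788
d((9, -9), (-5, 13)) = 26.0768
d((-27, 15), (20, 3)) = 48.5077
d((-27, 15), (-5, 13)) = 22.0907
d((20, 3), (-5, 13)) = 26.9258

Closest pair: (-24, 23) and (-27, 15) with distance 8.544

The closest pair is (-24, 23) and (-27, 15) with Euclidean distance 8.544. For 8 points, brute-force pairwise comparison is shown above. For large n, the divide-and-conquer algorithm (sort by x, recurse on halves, check the dividing strip) achieves O(n log n).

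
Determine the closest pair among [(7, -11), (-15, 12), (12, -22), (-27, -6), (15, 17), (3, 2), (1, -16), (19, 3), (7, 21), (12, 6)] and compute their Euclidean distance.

Computing all pairwise distances among 10 points:

d((7, -11), (-15, 12)) = 31.8277
d((7, -11), (12, -22)) = 12.083
d((7, -11), (-27, -6)) = 34.3657
d((7, -11), (15, 17)) = 29.1204
d((7, -11), (3, 2)) = 13.6015
d((7, -11), (1, -16)) = 7.8102
d((7, -11), (19, 3)) = 18.4391
d((7, -11), (7, 21)) = 32.0
d((7, -11), (12, 6)) = 17.72
d((-15, 12), (12, -22)) = 43.4166
d((-15, 12), (-27, -6)) = 21.6333
d((-15, 12), (15, 17)) = 30.4138
d((-15, 12), (3, 2)) = 20.5913
d((-15, 12), (1, -16)) = 32.249
d((-15, 12), (19, 3)) = 35.171
d((-15, 12), (7, 21)) = 23.7697
d((-15, 12), (12, 6)) = 27.6586
d((12, -22), (-27, -6)) = 42.1545
d((12, -22), (15, 17)) = 39.1152
d((12, -22), (3, 2)) = 25.632
d((12, -22), (1, -16)) = 12.53
d((12, -22), (19, 3)) = 25.9615
d((12, -22), (7, 21)) = 43.2897
d((12, -22), (12, 6)) = 28.0
d((-27, -6), (15, 17)) = 47.8853
d((-27, -6), (3, 2)) = 31.0483
d((-27, -6), (1, -16)) = 29.7321
d((-27, -6), (19, 3)) = 46.8722
d((-27, -6), (7, 21)) = 43.4166
d((-27, -6), (12, 6)) = 40.8044
d((15, 17), (3, 2)) = 19.2094
d((15, 17), (1, -16)) = 35.8469
d((15, 17), (19, 3)) = 14.5602
d((15, 17), (7, 21)) = 8.9443
d((15, 17), (12, 6)) = 11.4018
d((3, 2), (1, -16)) = 18.1108
d((3, 2), (19, 3)) = 16.0312
d((3, 2), (7, 21)) = 19.4165
d((3, 2), (12, 6)) = 9.8489
d((1, -16), (19, 3)) = 26.1725
d((1, -16), (7, 21)) = 37.4833
d((1, -16), (12, 6)) = 24.5967
d((19, 3), (7, 21)) = 21.6333
d((19, 3), (12, 6)) = 7.6158 <-- minimum
d((7, 21), (12, 6)) = 15.8114

Closest pair: (19, 3) and (12, 6) with distance 7.6158

The closest pair is (19, 3) and (12, 6) with Euclidean distance 7.6158. For 10 points, brute-force pairwise comparison is shown above. For large n, the divide-and-conquer algorithm (sort by x, recurse on halves, check the dividing strip) achieves O(n log n).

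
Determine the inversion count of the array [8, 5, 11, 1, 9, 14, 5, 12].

Finding inversions in [8, 5, 11, 1, 9, 14, 5, 12]:

(0, 1): arr[0]=8 > arr[1]=5
(0, 3): arr[0]=8 > arr[3]=1
(0, 6): arr[0]=8 > arr[6]=5
(1, 3): arr[1]=5 > arr[3]=1
(2, 3): arr[2]=11 > arr[3]=1
(2, 4): arr[2]=11 > arr[4]=9
(2, 6): arr[2]=11 > arr[6]=5
(4, 6): arr[4]=9 > arr[6]=5
(5, 6): arr[5]=14 > arr[6]=5
(5, 7): arr[5]=14 > arr[7]=12

Total inversions: 10

The array has 10 inversion(s): (0,1), (0,3), (0,6), (1,3), (2,3), (2,4), (2,6), (4,6), (5,6), (5,7). Each pair (i,j) satisfies i < j and arr[i] > arr[j].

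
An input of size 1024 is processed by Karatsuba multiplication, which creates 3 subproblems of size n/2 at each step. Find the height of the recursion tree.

For divide and conquer with division factor 2:

Problem sizes at each level:
Level 0: 1024
Level 1: 512
Level 2: 256
Level 3: 128
Level 4: 64
Level 5: 32
Level 6: 16
Level 7: 8
Level 8: 4
Level 9: 2
Level 10: 1

The root is level 0 and the size-1 base case is level 10 (the tree spans levels 0 through 10, i.e. 11 levels counting the root), so the depth is the number of divisions: log_2(1024) = 10

The recursion tree depth is log_2(1024) = 10. At each level, the problem size is divided by 2, so it takes 10 divisions to reduce to a base case of size 1. The algorithm makes 3 recursive calls at each level.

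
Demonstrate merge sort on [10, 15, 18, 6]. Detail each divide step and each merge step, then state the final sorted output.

Merge sort trace:

Split: [10, 15, 18, 6] -> [10, 15] and [18, 6]
  Split: [10, 15] -> [10] and [15]
  Merge: [10] + [15] -> [10, 15]
  Split: [18, 6] -> [18] and [6]
  Merge: [18] + [6] -> [6, 18]
Merge: [10, 15] + [6, 18] -> [6, 10, 15, 18]

Final sorted array: [6, 10, 15, 18]

The merge sort proceeds by recursively splitting the array and merging sorted halves.
After all merges, the sorted array is [6, 10, 15, 18].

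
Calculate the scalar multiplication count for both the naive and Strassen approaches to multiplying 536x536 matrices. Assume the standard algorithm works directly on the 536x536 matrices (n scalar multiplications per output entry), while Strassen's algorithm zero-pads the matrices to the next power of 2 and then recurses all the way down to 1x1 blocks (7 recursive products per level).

Matrix multiplication for 536x536 matrices:

Strassen's algorithm requires power-of-2 dimensions. Pad 536x536 to 1024x1024 (next power of 2).

Standard algorithm: 536^3 = 153990656 multiplications
Strassen's algorithm: 7^(log2(1024)) = 7^10 = 282475249 multiplications
Difference: 153990656 - 282475249 = -128484593 (Strassen uses MORE here due to padding overhead — for small or just-over-power-of-2 n, padding can outweigh the per-level savings)

Standard: 153990656 multiplications (536^3). Strassen: 282475249 multiplications (7^10, after padding to 1024x1024). Strassen reduces 8 recursive multiplications to 7 at each level.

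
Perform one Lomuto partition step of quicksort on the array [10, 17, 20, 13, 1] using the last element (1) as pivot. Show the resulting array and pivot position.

Lomuto partition with pivot = 1:

Initial array: [10, 17, 20, 13, 1]

arr[0]=10 > 1: no swap
arr[1]=17 > 1: no swap
arr[2]=20 > 1: no swap
arr[3]=13 > 1: no swap

Place pivot at position 0: [1, 17, 20, 13, 10]
Pivot position: 0

After partitioning with pivot 1, the array becomes [1, 17, 20, 13, 10]. The pivot is placed at index 0. All elements to the left of the pivot are <= 1, and all elements to the right are > 1.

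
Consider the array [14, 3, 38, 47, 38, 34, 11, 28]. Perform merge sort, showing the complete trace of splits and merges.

Merge sort trace:

Split: [14, 3, 38, 47, 38, 34, 11, 28] -> [14, 3, 38, 47] and [38, 34, 11, 28]
  Split: [14, 3, 38, 47] -> [14, 3] and [38, 47]
    Split: [14, 3] -> [14] and [3]
    Merge: [14] + [3] -> [3, 14]
    Split: [38, 47] -> [38] and [47]
    Merge: [38] + [47] -> [38, 47]
  Merge: [3, 14] + [38, 47] -> [3, 14, 38, 47]
  Split: [38, 34, 11, 28] -> [38, 34] and [11, 28]
    Split: [38, 34] -> [38] and [34]
    Merge: [38] + [34] -> [34, 38]
    Split: [11, 28] -> [11] and [28]
    Merge: [11] + [28] -> [11, 28]
  Merge: [34, 38] + [11, 28] -> [11, 28, 34, 38]
Merge: [3, 14, 38, 47] + [11, 28, 34, 38] -> [3, 11, 14, 28, 34, 38, 38, 47]

Final sorted array: [3, 11, 14, 28, 34, 38, 38, 47]

The merge sort proceeds by recursively splitting the array and merging sorted halves.
After all merges, the sorted array is [3, 11, 14, 28, 34, 38, 38, 47].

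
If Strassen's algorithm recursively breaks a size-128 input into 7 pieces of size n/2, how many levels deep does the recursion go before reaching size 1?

For divide and conquer with division factor 2:

Problem sizes at each level:
Level 0: 128
Level 1: 64
Level 2: 32
Level 3: 16
Level 4: 8
Level 5: 4
Level 6: 2
Level 7: 1

The root is level 0 and the size-1 base case is level 7 (the tree spans levels 0 through 7, i.e. 8 levels counting the root), so the depth is the number of divisions: log_2(128) = 7

The recursion tree depth is log_2(128) = 7. At each level, the problem size is divided by 2, so it takes 7 divisions to reduce to a base case of size 1. The algorithm makes 7 recursive calls at each level.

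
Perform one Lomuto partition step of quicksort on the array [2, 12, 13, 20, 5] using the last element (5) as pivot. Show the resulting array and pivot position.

Lomuto partition with pivot = 5:

Initial array: [2, 12, 13, 20, 5]

arr[0]=2 <= 5: swap with position 0, array becomes [2, 12, 13, 20, 5]
arr[1]=12 > 5: no swap
arr[2]=13 > 5: no swap
arr[3]=20 > 5: no swap

Place pivot at position 1: [2, 5, 13, 20, 12]
Pivot position: 1

After partitioning with pivot 5, the array becomes [2, 5, 13, 20, 12]. The pivot is placed at index 1. All elements to the left of the pivot are <= 5, and all elements to the right are > 5.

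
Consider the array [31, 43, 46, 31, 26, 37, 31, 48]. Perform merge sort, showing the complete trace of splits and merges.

Merge sort trace:

Split: [31, 43, 46, 31, 26, 37, 31, 48] -> [31, 43, 46, 31] and [26, 37, 31, 48]
  Split: [31, 43, 46, 31] -> [31, 43] and [46, 31]
    Split: [31, 43] -> [31] and [43]
    Merge: [31] + [43] -> [31, 43]
    Split: [46, 31] -> [46] and [31]
    Merge: [46] + [31] -> [31, 46]
  Merge: [31, 43] + [31, 46] -> [31, 31, 43, 46]
  Split: [26, 37, 31, 48] -> [26, 37] and [31, 48]
    Split: [26, 37] -> [26] and [37]
    Merge: [26] + [37] -> [26, 37]
    Split: [31, 48] -> [31] and [48]
    Merge: [31] + [48] -> [31, 48]
  Merge: [26, 37] + [31, 48] -> [26, 31, 37, 48]
Merge: [31, 31, 43, 46] + [26, 31, 37, 48] -> [26, 31, 31, 31, 37, 43, 46, 48]

Final sorted array: [26, 31, 31, 31, 37, 43, 46, 48]

The merge sort proceeds by recursively splitting the array and merging sorted halves.
After all merges, the sorted array is [26, 31, 31, 31, 37, 43, 46, 48].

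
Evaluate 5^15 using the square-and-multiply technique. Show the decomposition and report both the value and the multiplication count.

Computing 5^15 by squaring (build up from 5^1; each line after the first costs one multiplication):

5^1 = 5
5^2 = (5^1)^2 = 5^2 = 25
5^3 = 5 * 5^2 = 5 * 25 = 125
5^6 = (5^3)^2 = 125^2 = 15625
5^7 = 5 * 5^6 = 5 * 15625 = 78125
5^14 = (5^7)^2 = 78125^2 = 6103515625
5^15 = 5 * 5^14 = 5 * 6103515625 = 30517578125

Result: 30517578125
Multiplications needed: 6 (6 lines after 5^1)

5^15 = 30517578125. Using exponentiation by squaring, this requires 6 multiplications. The key idea: if the exponent is even, square the half-power; if odd, multiply by the base once.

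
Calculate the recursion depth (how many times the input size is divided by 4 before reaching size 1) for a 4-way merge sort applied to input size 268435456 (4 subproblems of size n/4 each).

For divide and conquer with division factor 4:

Problem sizes at each level:
Level 0: 268435456
Level 1: 67108864
Level 2: 16777216
Level 3: 4194304
Level 4: 1048576
Level 5: 262144
Level 6: 65536
Level 7: 16384
Level 8: 4096
Level 9: 1024
Level 10: 256
Level 11: 64
Level 12: 16
Level 13: 4
Level 14: 1

The root is level 0 and the size-1 base case is level 14 (the tree spans levels 0 through 14, i.e. 15 levels counting the root), so the depth is the number of divisions: log_4(268435456) = 14

The recursion tree depth is log_4(268435456) = 14. At each level, the problem size is divided by 4, so it takes 14 divisions to reduce to a base case of size 1. The algorithm makes 4 recursive calls at each level.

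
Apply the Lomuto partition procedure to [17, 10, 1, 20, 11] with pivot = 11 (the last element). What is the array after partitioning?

Lomuto partition with pivot = 11:

Initial array: [17, 10, 1, 20, 11]

arr[0]=17 > 11: no swap
arr[1]=10 <= 11: swap with position 0, array becomes [10, 17, 1, 20, 11]
arr[2]=1 <= 11: swap with position 1, array becomes [10, 1, 17, 20, 11]
arr[3]=20 > 11: no swap

Place pivot at position 2: [10, 1, 11, 20, 17]
Pivot position: 2

After partitioning with pivot 11, the array becomes [10, 1, 11, 20, 17]. The pivot is placed at index 2. All elements to the left of the pivot are <= 11, and all elements to the right are > 11.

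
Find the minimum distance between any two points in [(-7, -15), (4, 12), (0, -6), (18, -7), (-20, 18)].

Computing all pairwise distances among 5 points:

d((-7, -15), (4, 12)) = 29.1548
d((-7, -15), (0, -6)) = 11.4018 <-- minimum
d((-7, -15), (18, -7)) = 26.2488
d((-7, -15), (-20, 18)) = 35.4683
d((4, 12), (0, -6)) = 18.4391
d((4, 12), (18, -7)) = 23.6008
d((4, 12), (-20, 18)) = 24.7386
d((0, -6), (18, -7)) = 18.0278
d((0, -6), (-20, 18)) = 31.241
d((18, -7), (-20, 18)) = 45.4863

Closest pair: (-7, -15) and (0, -6) with distance 11.4018

The closest pair is (-7, -15) and (0, -6) with Euclidean distance 11.4018. For 5 points, brute-force pairwise comparison is shown above. For large n, the divide-and-conquer algorithm (sort by x, recurse on halves, check the dividing strip) achieves O(n log n).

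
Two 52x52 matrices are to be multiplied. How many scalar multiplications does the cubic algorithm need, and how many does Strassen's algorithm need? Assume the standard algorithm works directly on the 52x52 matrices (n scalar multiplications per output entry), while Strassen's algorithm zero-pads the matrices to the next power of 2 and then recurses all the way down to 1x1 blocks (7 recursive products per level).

Matrix multiplication for 52x52 matrices:

Strassen's algorithm requires power-of-2 dimensions. Pad 52x52 to 64x64 (next power of 2).

Standard algorithm: 52^3 = 140608 multiplications
Strassen's algorithm: 7^(log2(64)) = 7^6 = 117649 multiplications
Savings: 140608 - 117649 = 22959 multiplications

Standard: 140608 multiplications (52^3). Strassen: 117649 multiplications (7^6, after padding to 64x64). Strassen reduces 8 recursive multiplications to 7 at each level.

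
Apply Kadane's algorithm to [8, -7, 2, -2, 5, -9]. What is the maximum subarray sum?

Using Kadane's algorithm on [8, -7, 2, -2, 5, -9]:

Scanning through the array:
Position 1 (value -7): max_ending_here = 1, max_so_far = 8
Position 2 (value 2): max_ending_here = 3, max_so_far = 8
Position 3 (value -2): max_ending_here = 1, max_so_far = 8
Position 4 (value 5): max_ending_here = 6, max_so_far = 8
Position 5 (value -9): max_ending_here = -3, max_so_far = 8

Maximum subarray: [8]
Maximum sum: 8

The maximum subarray is [8] with sum 8. This subarray runs from index 0 to index 0.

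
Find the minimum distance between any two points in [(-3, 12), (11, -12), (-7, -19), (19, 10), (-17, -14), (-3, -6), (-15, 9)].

Computing all pairwise distances among 7 points:

d((-3, 12), (11, -12)) = 27.7849
d((-3, 12), (-7, -19)) = 31.257
d((-3, 12), (19, 10)) = 22.0907
d((-3, 12), (-17, -14)) = 29.5296
d((-3, 12), (-3, -6)) = 18.0
d((-3, 12), (-15, 9)) = 12.3693
d((11, -12), (-7, -19)) = 19.3132
d((11, -12), (19, 10)) = 23.4094
d((11, -12), (-17, -14)) = 28.0713
d((11, -12), (-3, -6)) = 15.2315
d((11, -12), (-15, 9)) = 33.4215
d((-7, -19), (19, 10)) = 38.9487
d((-7, -19), (-17, -14)) = 11.1803 <-- minimum
d((-7, -19), (-3, -6)) = 13.6015
d((-7, -19), (-15, 9)) = 29.1204
d((19, 10), (-17, -14)) = 43.2666
d((19, 10), (-3, -6)) = 27.2029
d((19, 10), (-15, 9)) = 34.0147
d((-17, -14), (-3, -6)) = 16.1245
d((-17, -14), (-15, 9)) = 23.0868
d((-3, -6), (-15, 9)) = 19.2094

Closest pair: (-7, -19) and (-17, -14) with distance 11.1803

The closest pair is (-7, -19) and (-17, -14) with Euclidean distance 11.1803. For 7 points, brute-force pairwise comparison is shown above. For large n, the divide-and-conquer algorithm (sort by x, recurse on halves, check the dividing strip) achieves O(n log n).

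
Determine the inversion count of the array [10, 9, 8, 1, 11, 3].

Finding inversions in [10, 9, 8, 1, 11, 3]:

(0, 1): arr[0]=10 > arr[1]=9
(0, 2): arr[0]=10 > arr[2]=8
(0, 3): arr[0]=10 > arr[3]=1
(0, 5): arr[0]=10 > arr[5]=3
(1, 2): arr[1]=9 > arr[2]=8
(1, 3): arr[1]=9 > arr[3]=1
(1, 5): arr[1]=9 > arr[5]=3
(2, 3): arr[2]=8 > arr[3]=1
(2, 5): arr[2]=8 > arr[5]=3
(4, 5): arr[4]=11 > arr[5]=3

Total inversions: 10

The array has 10 inversion(s): (0,1), (0,2), (0,3), (0,5), (1,2), (1,3), (1,5), (2,3), (2,5), (4,5). Each pair (i,j) satisfies i < j and arr[i] > arr[j].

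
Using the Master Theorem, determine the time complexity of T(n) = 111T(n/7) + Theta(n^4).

Master Theorem for T(n) = 111T(n/7) + O(n^4):

a = 111, b = 7, c = 4
log_b(a) = log_7(111) = 2.4202

Case 3: c = 4 > log_7(111) = 2.4202
T(n) = O(n^4) = O(n^4)

For T(n) = 111T(n/7) + O(n^4): log_7(111) = 2.4202. This is Case 3 of the Master Theorem (c > log_b(a), work dominated by root), giving O(n^4).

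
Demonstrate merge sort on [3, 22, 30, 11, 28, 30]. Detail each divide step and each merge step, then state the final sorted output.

Merge sort trace:

Split: [3, 22, 30, 11, 28, 30] -> [3, 22, 30] and [11, 28, 30]
  Split: [3, 22, 30] -> [3] and [22, 30]
    Split: [22, 30] -> [22] and [30]
    Merge: [22] + [30] -> [22, 30]
  Merge: [3] + [22, 30] -> [3, 22, 30]
  Split: [11, 28, 30] -> [11] and [28, 30]
    Split: [28, 30] -> [28] and [30]
    Merge: [28] + [30] -> [28, 30]
  Merge: [11] + [28, 30] -> [11, 28, 30]
Merge: [3, 22, 30] + [11, 28, 30] -> [3, 11, 22, 28, 30, 30]

Final sorted array: [3, 11, 22, 28, 30, 30]

The merge sort proceeds by recursively splitting the array and merging sorted halves.
After all merges, the sorted array is [3, 11, 22, 28, 30, 30].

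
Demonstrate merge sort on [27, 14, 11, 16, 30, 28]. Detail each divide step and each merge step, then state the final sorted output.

Merge sort trace:

Split: [27, 14, 11, 16, 30, 28] -> [27, 14, 11] and [16, 30, 28]
  Split: [27, 14, 11] -> [27] and [14, 11]
    Split: [14, 11] -> [14] and [11]
    Merge: [14] + [11] -> [11, 14]
  Merge: [27] + [11, 14] -> [11, 14, 27]
  Split: [16, 30, 28] -> [16] and [30, 28]
    Split: [30, 28] -> [30] and [28]
    Merge: [30] + [28] -> [28, 30]
  Merge: [16] + [28, 30] -> [16, 28, 30]
Merge: [11, 14, 27] + [16, 28, 30] -> [11, 14, 16, 27, 28, 30]

Final sorted array: [11, 14, 16, 27, 28, 30]

The merge sort proceeds by recursively splitting the array and merging sorted halves.
After all merges, the sorted array is [11, 14, 16, 27, 28, 30].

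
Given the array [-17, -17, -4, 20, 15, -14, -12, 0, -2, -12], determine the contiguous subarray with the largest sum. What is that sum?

Using Kadane's algorithm on [-17, -17, -4, 20, 15, -14, -12, 0, -2, -12]:

Scanning through the array:
Position 1 (value -17): max_ending_here = -17, max_so_far = -17
Position 2 (value -4): max_ending_here = -4, max_so_far = -4
Position 3 (value 20): max_ending_here = 20, max_so_far = 20
Position 4 (value 15): max_ending_here = 35, max_so_far = 35
Position 5 (value -14): max_ending_here = 21, max_so_far = 35
Position 6 (value -12): max_ending_here = 9, max_so_far = 35
Position 7 (value 0): max_ending_here = 9, max_so_far = 35
Position 8 (value -2): max_ending_here = 7, max_so_far = 35
Position 9 (value -12): max_ending_here = -5, max_so_far = 35

Maximum subarray: [20, 15]
Maximum sum: 35

The maximum subarray is [20, 15] with sum 35. This subarray runs from index 3 to index 4.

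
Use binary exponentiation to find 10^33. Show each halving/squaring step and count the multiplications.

Computing 10^33 by squaring (build up from 10^1; each line after the first costs one multiplication):

10^1 = 10
10^2 = (10^1)^2 = 10^2 = 100
10^4 = (10^2)^2 = 100^2 = 10000
10^8 = (10^4)^2 = 10000^2 = 100000000
10^16 = (10^8)^2 = 100000000^2 = 10000000000000000
10^32 = (10^16)^2 = 10000000000000000^2 = 100000000000000000000000000000000
10^33 = 10 * 10^32 = 10 * 100000000000000000000000000000000 = 1000000000000000000000000000000000

Result: 1000000000000000000000000000000000
Multiplications needed: 6 (6 lines after 10^1)

10^33 = 1000000000000000000000000000000000. Using exponentiation by squaring, this requires 6 multiplications. The key idea: if the exponent is even, square the half-power; if odd, multiply by the base once.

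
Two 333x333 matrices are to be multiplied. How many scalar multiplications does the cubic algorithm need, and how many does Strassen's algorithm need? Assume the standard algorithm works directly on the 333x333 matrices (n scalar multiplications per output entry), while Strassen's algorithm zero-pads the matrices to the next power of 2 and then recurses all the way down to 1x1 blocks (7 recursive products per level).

Matrix multiplication for 333x333 matrices:

Strassen's algorithm requires power-of-2 dimensions. Pad 333x333 to 512x512 (next power of 2).

Standard algorithm: 333^3 = 36926037 multiplications
Strassen's algorithm: 7^(log2(512)) = 7^9 = 40353607 multiplications
Difference: 36926037 - 40353607 = -3427570 (Strassen uses MORE here due to padding overhead — for small or just-over-power-of-2 n, padding can outweigh the per-level savings)

Standard: 36926037 multiplications (333^3). Strassen: 40353607 multiplications (7^9, after padding to 512x512). Strassen reduces 8 recursive multiplications to 7 at each level.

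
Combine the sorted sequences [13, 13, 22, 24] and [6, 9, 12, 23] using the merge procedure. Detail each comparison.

Merging process:

Compare 13 vs 6: take 6 from right. Merged: [6]
Compare 13 vs 9: take 9 from right. Merged: [6, 9]
Compare 13 vs 12: take 12 from right. Merged: [6, 9, 12]
Compare 13 vs 23: take 13 from left. Merged: [6, 9, 12, 13]
Compare 13 vs 23: take 13 from left. Merged: [6, 9, 12, 13, 13]
Compare 22 vs 23: take 22 from left. Merged: [6, 9, 12, 13, 13, 22]
Compare 24 vs 23: take 23 from right. Merged: [6, 9, 12, 13, 13, 22, 23]
Append remaining from left: [24]. Merged: [6, 9, 12, 13, 13, 22, 23, 24]

Final merged array: [6, 9, 12, 13, 13, 22, 23, 24]
Total comparisons: 7

The merged array is [6, 9, 12, 13, 13, 22, 23, 24], requiring 7 comparisons. The merge step runs in O(n) time where n is the total number of elements.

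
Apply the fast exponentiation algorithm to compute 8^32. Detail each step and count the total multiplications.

Computing 8^32 by squaring (build up from 8^1; each line after the first costs one multiplication):

8^1 = 8
8^2 = (8^1)^2 = 8^2 = 64
8^4 = (8^2)^2 = 64^2 = 4096
8^8 = (8^4)^2 = 4096^2 = 16777216
8^16 = (8^8)^2 = 16777216^2 = 281474976710656
8^32 = (8^16)^2 = 281474976710656^2 = 79228162514264337593543950336

Result: 79228162514264337593543950336
Multiplications needed: 5 (5 lines after 8^1)

8^32 = 79228162514264337593543950336. Using exponentiation by squaring, this requires 5 multiplications. The key idea: if the exponent is even, square the half-power; if odd, multiply by the base once.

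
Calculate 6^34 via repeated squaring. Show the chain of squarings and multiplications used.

Computing 6^34 by squaring (build up from 6^1; each line after the first costs one multiplication):

6^1 = 6
6^2 = (6^1)^2 = 6^2 = 36
6^4 = (6^2)^2 = 36^2 = 1296
6^8 = (6^4)^2 = 1296^2 = 1679616
6^16 = (6^8)^2 = 1679616^2 = 2821109907456
6^17 = 6 * 6^16 = 6 * 2821109907456 = 16926659444736
6^34 = (6^17)^2 = 16926659444736^2 = 286511799958070431838109696

Result: 286511799958070431838109696
Multiplications needed: 6 (6 lines after 6^1)

6^34 = 286511799958070431838109696. Using exponentiation by squaring, this requires 6 multiplications. The key idea: if the exponent is even, square the half-power; if odd, multiply by the base once.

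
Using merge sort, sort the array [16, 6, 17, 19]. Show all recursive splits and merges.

Merge sort trace:

Split: [16, 6, 17, 19] -> [16, 6] and [17, 19]
  Split: [16, 6] -> [16] and [6]
  Merge: [16] + [6] -> [6, 16]
  Split: [17, 19] -> [17] and [19]
  Merge: [17] + [19] -> [17, 19]
Merge: [6, 16] + [17, 19] -> [6, 16, 17, 19]

Final sorted array: [6, 16, 17, 19]

The merge sort proceeds by recursively splitting the array and merging sorted halves.
After all merges, the sorted array is [6, 16, 17, 19].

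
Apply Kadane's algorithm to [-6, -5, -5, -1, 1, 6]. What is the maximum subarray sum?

Using Kadane's algorithm on [-6, -5, -5, -1, 1, 6]:

Scanning through the array:
Position 1 (value -5): max_ending_here = -5, max_so_far = -5
Position 2 (value -5): max_ending_here = -5, max_so_far = -5
Position 3 (value -1): max_ending_here = -1, max_so_far = -1
Position 4 (value 1): max_ending_here = 1, max_so_far = 1
Position 5 (value 6): max_ending_here = 7, max_so_far = 7

Maximum subarray: [1, 6]
Maximum sum: 7

The maximum subarray is [1, 6] with sum 7. This subarray runs from index 4 to index 5.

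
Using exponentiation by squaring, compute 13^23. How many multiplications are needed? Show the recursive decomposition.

Computing 13^23 by squaring (build up from 13^1; each line after the first costs one multiplication):

13^1 = 13
13^2 = (13^1)^2 = 13^2 = 169
13^4 = (13^2)^2 = 169^2 = 28561
13^5 = 13 * 13^4 = 13 * 28561 = 371293
13^10 = (13^5)^2 = 371293^2 = 137858491849
13^11 = 13 * 13^10 = 13 * 137858491849 = 1792160394037
13^22 = (13^11)^2 = 1792160394037^2 = 3211838877954855105157369
13^23 = 13 * 13^22 = 13 * 3211838877954855105157369 = 41753905413413116367045797

Result: 41753905413413116367045797
Multiplications needed: 7 (7 lines after 13^1)

13^23 = 41753905413413116367045797. Using exponentiation by squaring, this requires 7 multiplications. The key idea: if the exponent is even, square the half-power; if odd, multiply by the base once.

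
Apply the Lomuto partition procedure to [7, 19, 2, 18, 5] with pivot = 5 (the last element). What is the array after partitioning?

Lomuto partition with pivot = 5:

Initial array: [7, 19, 2, 18, 5]

arr[0]=7 > 5: no swap
arr[1]=19 > 5: no swap
arr[2]=2 <= 5: swap with position 0, array becomes [2, 19, 7, 18, 5]
arr[3]=18 > 5: no swap

Place pivot at position 1: [2, 5, 7, 18, 19]
Pivot position: 1

After partitioning with pivot 5, the array becomes [2, 5, 7, 18, 19]. The pivot is placed at index 1. All elements to the left of the pivot are <= 5, and all elements to the right are > 5.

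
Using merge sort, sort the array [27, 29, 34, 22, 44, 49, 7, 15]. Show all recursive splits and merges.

Merge sort trace:

Split: [27, 29, 34, 22, 44, 49, 7, 15] -> [27, 29, 34, 22] and [44, 49, 7, 15]
  Split: [27, 29, 34, 22] -> [27, 29] and [34, 22]
    Split: [27, 29] -> [27] and [29]
    Merge: [27] + [29] -> [27, 29]
    Split: [34, 22] -> [34] and [22]
    Merge: [34] + [22] -> [22, 34]
  Merge: [27, 29] + [22, 34] -> [22, 27, 29, 34]
  Split: [44, 49, 7, 15] -> [44, 49] and [7, 15]
    Split: [44, 49] -> [44] and [49]
    Merge: [44] + [49] -> [44, 49]
    Split: [7, 15] -> [7] and [15]
    Merge: [7] + [15] -> [7, 15]
  Merge: [44, 49] + [7, 15] -> [7, 15, 44, 49]
Merge: [22, 27, 29, 34] + [7, 15, 44, 49] -> [7, 15, 22, 27, 29, 34, 44, 49]

Final sorted array: [7, 15, 22, 27, 29, 34, 44, 49]

The merge sort proceeds by recursively splitting the array and merging sorted halves.
After all merges, the sorted array is [7, 15, 22, 27, 29, 34, 44, 49].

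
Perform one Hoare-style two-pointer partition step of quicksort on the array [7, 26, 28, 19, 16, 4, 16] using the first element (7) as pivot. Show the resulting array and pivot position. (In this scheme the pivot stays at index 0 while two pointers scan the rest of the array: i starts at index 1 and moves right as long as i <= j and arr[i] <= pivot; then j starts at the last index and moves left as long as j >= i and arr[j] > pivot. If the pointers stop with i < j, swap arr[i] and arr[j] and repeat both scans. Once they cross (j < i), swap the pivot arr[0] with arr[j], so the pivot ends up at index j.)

Hoare-style two-pointer partition with pivot = 7:

Initial array: [7, 26, 28, 19, 16, 4, 16]

Pointers start at i = 1, j = 6.
i stops at index 1 (arr[1]=26 > 7), j stops at index 5 (arr[5]=4 <= 7): swap arr[1] and arr[5], array becomes [7, 4, 28, 19, 16, 26, 16]
i ends at 2, j ends at 1: the pointers have crossed (j < i), so scanning stops.

Swap pivot arr[0] with arr[1] to place pivot at position 1: [4, 7, 28, 19, 16, 26, 16]
Pivot position: 1

After partitioning with pivot 7, the array becomes [4, 7, 28, 19, 16, 26, 16]. The pivot is placed at index 1. All elements to the left of the pivot are <= 7, and all elements to the right are > 7.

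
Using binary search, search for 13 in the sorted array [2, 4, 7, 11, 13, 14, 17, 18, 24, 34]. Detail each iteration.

Binary search for 13 in [2, 4, 7, 11, 13, 14, 17, 18, 24, 34]:

lo=0, hi=9, mid=4, arr[mid]=13 -> Found target at index 4!

Binary search finds 13 at index 4 after 1 comparisons. The search repeatedly halves the search space by comparing with the middle element.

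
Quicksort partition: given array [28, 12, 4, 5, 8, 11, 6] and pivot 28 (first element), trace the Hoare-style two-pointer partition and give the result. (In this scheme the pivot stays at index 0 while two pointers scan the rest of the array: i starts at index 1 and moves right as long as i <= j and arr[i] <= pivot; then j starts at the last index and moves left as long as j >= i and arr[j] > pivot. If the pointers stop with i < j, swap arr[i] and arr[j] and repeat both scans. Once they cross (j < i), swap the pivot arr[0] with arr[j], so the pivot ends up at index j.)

Hoare-style two-pointer partition with pivot = 28:

Initial array: [28, 12, 4, 5, 8, 11, 6]

Pointers start at i = 1, j = 6.
i ends at 7, j ends at 6: the pointers have crossed (j < i), so scanning stops.

Swap pivot arr[0] with arr[6] to place pivot at position 6: [6, 12, 4, 5, 8, 11, 28]
Pivot position: 6

After partitioning with pivot 28, the array becomes [6, 12, 4, 5, 8, 11, 28]. The pivot is placed at index 6. All elements to the left of the pivot are <= 28, and all elements to the right are > 28.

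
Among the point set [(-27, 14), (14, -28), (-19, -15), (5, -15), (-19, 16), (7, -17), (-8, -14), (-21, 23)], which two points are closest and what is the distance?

Computing all pairwise distances among 8 points:

d((-27, 14), (14, -28)) = 58.6941
d((-27, 14), (-19, -15)) = 30.0832
d((-27, 14), (5, -15)) = 43.1856
d((-27, 14), (-19, 16)) = 8.2462
d((-27, 14), (7, -17)) = 46.0109
d((-27, 14), (-8, -14)) = 33.8378
d((-27, 14), (-21, 23)) = 10.8167
d((14, -28), (-19, -15)) = 35.4683
d((14, -28), (5, -15)) = 15.8114
d((14, -28), (-19, 16)) = 55.0
d((14, -28), (7, -17)) = 13.0384
d((14, -28), (-8, -14)) = 26.0768
d((14, -28), (-21, 23)) = 61.8547
d((-19, -15), (5, -15)) = 24.0
d((-19, -15), (-19, 16)) = 31.0
d((-19, -15), (7, -17)) = 26.0768
d((-19, -15), (-8, -14)) = 11.0454
d((-19, -15), (-21, 23)) = 38.0526
d((5, -15), (-19, 16)) = 39.2046
d((5, -15), (7, -17)) = 2.8284 <-- minimum
d((5, -15), (-8, -14)) = 13.0384
d((5, -15), (-21, 23)) = 46.0435
d((-19, 16), (7, -17)) = 42.0119
d((-19, 16), (-8, -14)) = 31.9531
d((-19, 16), (-21, 23)) = 7.2801
d((7, -17), (-8, -14)) = 15.2971
d((7, -17), (-21, 23)) = 48.8262
d((-8, -14), (-21, 23)) = 39.2173

Closest pair: (5, -15) and (7, -17) with distance 2.8284

The closest pair is (5, -15) and (7, -17) with Euclidean distance 2.8284. For 8 points, brute-force pairwise comparison is shown above. For large n, the divide-and-conquer algorithm (sort by x, recurse on halves, check the dividing strip) achieves O(n log n).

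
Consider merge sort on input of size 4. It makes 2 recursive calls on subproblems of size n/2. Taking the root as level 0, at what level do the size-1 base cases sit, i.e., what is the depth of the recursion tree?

For divide and conquer with division factor 2:

Problem sizes at each level:
Level 0: 4
Level 1: 2
Level 2: 1

The root is level 0 and the size-1 base case is level 2 (the tree spans levels 0 through 2, i.e. 3 levels counting the root), so the depth is the number of divisions: log_2(4) = 2

The recursion tree depth is log_2(4) = 2. At each level, the problem size is divided by 2, so it takes 2 divisions to reduce to a base case of size 1. The algorithm makes 2 recursive calls at each level.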